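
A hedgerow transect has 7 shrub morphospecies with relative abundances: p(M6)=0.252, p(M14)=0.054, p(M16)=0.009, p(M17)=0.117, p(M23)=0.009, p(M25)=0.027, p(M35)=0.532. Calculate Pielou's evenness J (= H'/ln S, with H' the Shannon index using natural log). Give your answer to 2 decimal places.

H' = −Σ pᵢ ln pᵢ = −((-0.3473) + (-0.1576) + (-0.0424) + (-0.2510) + (-0.0424) + (-0.0975) + (-0.3358)) = 1.2740 (working shown to 4 dp, full precision carried).
With S = 7 species, ln S = 1.9459, so J = 1.2740/1.9459 = 0.6547, i.e. 0.65 to 2 decimal places.

0.65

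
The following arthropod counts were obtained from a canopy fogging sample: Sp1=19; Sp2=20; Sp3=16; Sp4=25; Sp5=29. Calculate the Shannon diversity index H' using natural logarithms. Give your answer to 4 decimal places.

1.5873

Total N = 19+20+16+25+29 = 109, so the proportions are 0.174312, 0.183486, 0.146789, 0.229358, 0.266055 (working shown to 6 dp, full precision carried).
Each pᵢ ln pᵢ term: 0.174312×(-1.746909)=-0.304507, 0.183486×(-1.695616)=-0.311122, 0.146789×(-1.918759)=-0.281653, 0.229358×(-1.472472)=-0.337723, 0.266055×(-1.324052)=-0.352271.
Sum = -1.587276, so H' = 1.5873.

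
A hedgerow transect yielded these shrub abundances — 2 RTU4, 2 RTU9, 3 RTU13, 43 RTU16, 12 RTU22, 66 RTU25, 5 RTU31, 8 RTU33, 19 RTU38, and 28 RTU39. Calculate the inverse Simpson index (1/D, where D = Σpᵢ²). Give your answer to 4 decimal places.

4.6505

Total N = 2+2+3+43+12+66+5+8+19+28 = 188, so the proportions are 0.0106383, 0.0106383, 0.01595745, 0.2287234, 0.06382979, 0.35106383, 0.02659574, 0.04255319, 0.10106383, 0.14893617 (working shown to 8 dp, full precision carried).
D = 0.0106383² + 0.0106383² + 0.01595745² + 0.2287234² + 0.06382979² + 0.35106383² + 0.02659574² + 0.04255319² + 0.10106383² + 0.14893617² = 0.00011317 + 0.00011317 + 0.00025464 + 0.05231440 + 0.00407424 + 0.12324581 + 0.00070733 + 0.00181077 + 0.01021390 + 0.02218198 = 0.21502943.
So 1/D = 4.650526, i.e. 4.6505 to 4 decimal places.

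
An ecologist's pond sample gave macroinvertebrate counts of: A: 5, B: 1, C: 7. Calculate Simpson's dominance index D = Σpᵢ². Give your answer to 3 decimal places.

0.444

Total N = 5+1+7 = 13, so the proportions are 0.38462, 0.07692, 0.53846 (working shown to 5 dp, full precision carried).
D = 0.38462² + 0.07692² + 0.53846² = 0.14793 + 0.00592 + 0.28994 = 0.44379.
To 3 decimal places, D = 0.444.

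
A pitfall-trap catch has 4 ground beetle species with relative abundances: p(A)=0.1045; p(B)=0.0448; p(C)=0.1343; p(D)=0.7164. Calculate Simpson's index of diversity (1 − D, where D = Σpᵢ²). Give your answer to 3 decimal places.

D = 0.1045² + 0.0448² + 0.1343² + 0.7164² = 0.01092 + 0.00201 + 0.01804 + 0.51323 = 0.54419 (working shown to 5 dp, full precision carried).
So 1 − D = 0.45581, i.e. 0.456 to 3 decimal places.

0.456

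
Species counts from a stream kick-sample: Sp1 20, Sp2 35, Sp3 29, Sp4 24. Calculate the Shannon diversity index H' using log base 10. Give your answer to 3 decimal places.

0.593

Total N = 20+35+29+24 = 108, so the proportions are 0.18519, 0.32407, 0.26852, 0.22222 (working shown to 5 dp, full precision carried).
Each pᵢ log₁₀ pᵢ term: 0.18519×(-0.73239)=-0.13563, 0.32407×(-0.48936)=-0.15859, 0.26852×(-0.57103)=-0.15333, 0.22222×(-0.65321)=-0.14516.
Sum = -0.59271, so H' = 0.593.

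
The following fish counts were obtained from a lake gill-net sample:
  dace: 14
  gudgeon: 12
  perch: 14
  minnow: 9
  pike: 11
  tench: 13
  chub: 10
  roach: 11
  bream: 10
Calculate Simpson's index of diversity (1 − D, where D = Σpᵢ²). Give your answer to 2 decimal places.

Total N = 14+12+14+9+11+13+10+11+10 = 104, so the proportions are 0.1346, 0.1154, 0.1346, 0.0865, 0.1058, 0.125, 0.0962, 0.1058, 0.0962 (working shown to 4 dp, full precision carried).
D = 0.1346² + 0.1154² + 0.1346² + 0.0865² + 0.1058² + 0.125² + 0.0962² + 0.1058² + 0.0962² = 0.0181 + 0.0133 + 0.0181 + 0.0075 + 0.0112 + 0.0156 + 0.0092 + 0.0112 + 0.0092 = 0.1135.
So 1 − D = 0.8865, i.e. 0.89 to 2 decimal places.

0.89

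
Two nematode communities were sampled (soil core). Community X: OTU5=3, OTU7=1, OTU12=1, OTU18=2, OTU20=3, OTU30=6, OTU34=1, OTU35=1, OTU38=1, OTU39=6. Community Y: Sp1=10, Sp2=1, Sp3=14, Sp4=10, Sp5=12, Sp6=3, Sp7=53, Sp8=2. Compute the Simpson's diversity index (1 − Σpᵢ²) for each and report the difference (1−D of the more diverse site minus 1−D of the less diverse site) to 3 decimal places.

0.147

Community X: N=25, proportions 0.12, 0.04, 0.04, 0.08, 0.12, 0.24, 0.04, 0.04, 0.04, 0.24, giving 1−D = 0.84160 (working shown to 5 dp, full precision carried).
Community Y: N=105, proportions 0.09524, 0.00952, 0.13333, 0.09524, 0.11429, 0.02857, 0.50476, 0.01905, giving 1−D = 0.69497.
Difference = |0.84160 − 0.69497| = 0.14663, i.e. 0.147 to 3 decimal places.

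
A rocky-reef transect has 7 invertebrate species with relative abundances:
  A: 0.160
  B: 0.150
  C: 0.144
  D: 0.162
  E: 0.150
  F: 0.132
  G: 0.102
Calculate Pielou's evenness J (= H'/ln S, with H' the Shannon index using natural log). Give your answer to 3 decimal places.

0.995

H' = −Σ pᵢ ln pᵢ = −((-0.29321) + (-0.28457) + (-0.27906) + (-0.29487) + (-0.28457) + (-0.26729) + (-0.23284)) = 1.93642 (working shown to 5 dp, full precision carried).
With S = 7 species, ln S = 1.94591, so J = 1.93642/1.94591 = 0.99512, i.e. 0.995 to 3 decimal places.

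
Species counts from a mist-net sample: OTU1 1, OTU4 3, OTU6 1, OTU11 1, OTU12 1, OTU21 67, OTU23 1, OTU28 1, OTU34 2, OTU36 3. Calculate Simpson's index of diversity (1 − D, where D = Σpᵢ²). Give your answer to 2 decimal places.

0.31

Total N = 1+3+1+1+1+67+1+1+2+3 = 81, so the proportions are 0.0123, 0.037, 0.0123, 0.0123, 0.0123, 0.8272, 0.0123, 0.0123, 0.0247, 0.037 (working shown to 4 dp, full precision carried).
D = 0.0123² + 0.037² + 0.0123² + 0.0123² + 0.0123² + 0.8272² + 0.0123² + 0.0123² + 0.0247² + 0.037² = 0.0002 + 0.0014 + 0.0002 + 0.0002 + 0.0002 + 0.6842 + 0.0002 + 0.0002 + 0.0006 + 0.0014 = 0.6885.
So 1 − D = 0.3115, i.e. 0.31 to 2 decimal places.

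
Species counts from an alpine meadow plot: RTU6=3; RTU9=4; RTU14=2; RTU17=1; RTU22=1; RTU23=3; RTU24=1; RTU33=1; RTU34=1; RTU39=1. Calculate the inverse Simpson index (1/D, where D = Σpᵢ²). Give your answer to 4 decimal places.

Total N = 3+4+2+1+1+3+1+1+1+1 = 18, so the proportions are 0.16666667, 0.22222222, 0.11111111, 0.05555556, 0.05555556, 0.16666667, 0.05555556, 0.05555556, 0.05555556, 0.05555556 (working shown to 8 dp, full precision carried).
D = 0.16666667² + 0.22222222² + 0.11111111² + 0.05555556² + 0.05555556² + 0.16666667² + 0.05555556² + 0.05555556² + 0.05555556² + 0.05555556² = 0.02777778 + 0.04938272 + 0.01234568 + 0.00308642 + 0.00308642 + 0.02777778 + 0.00308642 + 0.00308642 + 0.00308642 + 0.00308642 = 0.13580247.
So 1/D = 7.363636, i.e. 7.3636 to 4 decimal places.

7.3636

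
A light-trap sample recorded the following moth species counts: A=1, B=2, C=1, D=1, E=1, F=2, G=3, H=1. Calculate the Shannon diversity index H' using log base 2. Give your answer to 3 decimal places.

2.855

Total N = 1+2+1+1+1+2+3+1 = 12, so the proportions are 0.08333, 0.16667, 0.08333, 0.08333, 0.08333, 0.16667, 0.25, 0.08333 (working shown to 5 dp, full precision carried).
Each pᵢ log₂ pᵢ term: 0.08333×(-3.58496)=-0.29875, 0.16667×(-2.58496)=-0.43083, 0.08333×(-3.58496)=-0.29875, 0.08333×(-3.58496)=-0.29875, 0.08333×(-3.58496)=-0.29875, 0.16667×(-2.58496)=-0.43083, 0.25×(-2.00000)=-0.50000, 0.08333×(-3.58496)=-0.29875.
Sum = -2.85539, so H' = 2.855.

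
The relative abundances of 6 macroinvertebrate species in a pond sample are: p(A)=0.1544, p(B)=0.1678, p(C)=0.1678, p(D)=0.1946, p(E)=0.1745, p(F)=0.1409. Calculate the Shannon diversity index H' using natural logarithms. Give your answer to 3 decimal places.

1.787

Each pᵢ ln pᵢ term (working shown to 5 dp, full precision carried): 0.1544×(-1.86821)=-0.28845, 0.1678×(-1.78498)=-0.29952, 0.1678×(-1.78498)=-0.29952, 0.1946×(-1.63681)=-0.31852, 0.1745×(-1.74583)=-0.30465, 0.1409×(-1.95970)=-0.27612.
Sum = -1.78678, so H' = 1.787.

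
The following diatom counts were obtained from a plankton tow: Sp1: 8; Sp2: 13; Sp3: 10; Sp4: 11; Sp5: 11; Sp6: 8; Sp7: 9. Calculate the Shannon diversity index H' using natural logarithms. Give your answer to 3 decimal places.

1.932

Total N = 8+13+10+11+11+8+9 = 70, so the proportions are 0.11429, 0.18571, 0.14286, 0.15714, 0.15714, 0.11429, 0.12857 (working shown to 5 dp, full precision carried).
Each pᵢ ln pᵢ term: 0.11429×(-2.16905)=-0.24789, 0.18571×(-1.68355)=-0.31266, 0.14286×(-1.94591)=-0.27799, 0.15714×(-1.85060)=-0.29081, 0.15714×(-1.85060)=-0.29081, 0.11429×(-2.16905)=-0.24789, 0.12857×(-2.05127)=-0.26373.
Sum = -1.93178, so H' = 1.932.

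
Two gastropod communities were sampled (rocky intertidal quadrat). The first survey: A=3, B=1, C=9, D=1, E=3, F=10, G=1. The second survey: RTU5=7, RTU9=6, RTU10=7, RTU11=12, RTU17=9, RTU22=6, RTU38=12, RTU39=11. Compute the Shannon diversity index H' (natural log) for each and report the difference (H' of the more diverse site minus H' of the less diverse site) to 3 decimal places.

0.473

The first survey: N=28, proportions 0.107143, 0.035714, 0.321429, 0.035714, 0.107143, 0.357143, 0.035714, giving H' = 1.568185 (working shown to 6 dp, full precision carried).
The second survey: N=70, proportions 0.1, 0.085714, 0.1, 0.171429, 0.128571, 0.085714, 0.171429, 0.157143, giving H' = 2.040874.
Difference = |1.568185 − 2.040874| = 0.472689, i.e. 0.473 to 3 decimal places.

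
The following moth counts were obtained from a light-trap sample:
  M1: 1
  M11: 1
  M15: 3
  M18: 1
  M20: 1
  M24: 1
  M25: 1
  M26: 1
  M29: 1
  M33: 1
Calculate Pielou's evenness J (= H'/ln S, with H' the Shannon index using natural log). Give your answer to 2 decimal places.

Total N = 1+1+3+1+1+1+1+1+1+1 = 12, so the proportions are 0.0833, 0.0833, 0.25, 0.0833, 0.0833, 0.0833, 0.0833, 0.0833, 0.0833, 0.0833 (working shown to 4 dp, full precision carried).
H' = −Σ pᵢ ln pᵢ = −((-0.2071) + (-0.2071) + (-0.3466) + (-0.2071) + (-0.2071) + (-0.2071) + (-0.2071) + (-0.2071) + (-0.2071) + (-0.2071)) = 2.2103.
With S = 10 species, ln S = 2.3026, so J = 2.2103/2.3026 = 0.9599, i.e. 0.96 to 2 decimal places.

0.96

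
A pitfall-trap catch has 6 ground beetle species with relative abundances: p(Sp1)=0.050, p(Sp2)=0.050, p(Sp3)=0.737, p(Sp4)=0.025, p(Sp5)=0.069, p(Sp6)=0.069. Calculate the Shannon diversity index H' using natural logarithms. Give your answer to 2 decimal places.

0.99

Each pᵢ ln pᵢ term (working shown to 4 dp, full precision carried): 0.05×(-2.9957)=-0.1498, 0.05×(-2.9957)=-0.1498, 0.737×(-0.3052)=-0.2249, 0.025×(-3.6889)=-0.0922, 0.069×(-2.6736)=-0.1845, 0.069×(-2.6736)=-0.1845.
Sum = -0.9857, so H' = 0.99.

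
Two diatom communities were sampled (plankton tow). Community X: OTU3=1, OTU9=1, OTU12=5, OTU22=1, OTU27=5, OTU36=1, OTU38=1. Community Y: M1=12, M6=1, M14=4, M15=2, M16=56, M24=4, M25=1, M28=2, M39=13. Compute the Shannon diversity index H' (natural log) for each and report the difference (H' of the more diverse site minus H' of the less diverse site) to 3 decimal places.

0.265

Community X: N=15, proportions 0.0666667, 0.0666667, 0.3333333, 0.0666667, 0.3333333, 0.0666667, 0.0666667, giving H' = 1.6350916 (working shown to 7 dp, full precision carried).
Community Y: N=95, proportions 0.1263158, 0.0105263, 0.0421053, 0.0210526, 0.5894737, 0.0421053, 0.0105263, 0.0210526, 0.1368421, giving H' = 1.3702363.
Difference = |1.6350916 − 1.3702363| = 0.2648553, i.e. 0.265 to 3 decimal places.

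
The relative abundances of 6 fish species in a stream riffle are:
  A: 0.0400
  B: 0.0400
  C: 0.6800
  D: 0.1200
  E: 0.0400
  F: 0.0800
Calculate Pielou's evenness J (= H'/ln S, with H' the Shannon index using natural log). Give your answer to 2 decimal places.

H' = −Σ pᵢ ln pᵢ = −((-0.1288) + (-0.1288) + (-0.2623) + (-0.2544) + (-0.1288) + (-0.2021)) = 1.1050 (working shown to 4 dp, full precision carried).
With S = 6 species, ln S = 1.7918, so J = 1.1050/1.7918 = 0.6167, i.e. 0.62 to 2 decimal places.

0.62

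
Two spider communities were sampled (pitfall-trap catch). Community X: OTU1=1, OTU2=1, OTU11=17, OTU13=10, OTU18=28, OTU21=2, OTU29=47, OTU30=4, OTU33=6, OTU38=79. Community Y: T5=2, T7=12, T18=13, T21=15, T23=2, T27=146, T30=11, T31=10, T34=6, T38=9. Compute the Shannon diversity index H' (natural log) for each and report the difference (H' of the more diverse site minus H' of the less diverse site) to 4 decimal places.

0.2647

Community X: N=195, proportions 0.005128, 0.005128, 0.087179, 0.051282, 0.14359, 0.010256, 0.241026, 0.020513, 0.030769, 0.405128, giving H' = 1.640602 (working shown to 6 dp, full precision carried).
Community Y: N=226, proportions 0.00885, 0.053097, 0.057522, 0.066372, 0.00885, 0.646018, 0.048673, 0.044248, 0.026549, 0.039823, giving H' = 1.375883.
Difference = |1.640602 − 1.375883| = 0.264719, i.e. 0.2647 to 4 decimal places.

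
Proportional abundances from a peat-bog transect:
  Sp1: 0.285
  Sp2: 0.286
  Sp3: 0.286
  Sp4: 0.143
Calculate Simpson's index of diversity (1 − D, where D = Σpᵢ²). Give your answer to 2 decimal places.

0.73

D = 0.285² + 0.286² + 0.286² + 0.143² = 0.0812 + 0.0818 + 0.0818 + 0.0204 = 0.2653 (working shown to 4 dp, full precision carried).
So 1 − D = 0.7347, i.e. 0.73 to 2 decimal places.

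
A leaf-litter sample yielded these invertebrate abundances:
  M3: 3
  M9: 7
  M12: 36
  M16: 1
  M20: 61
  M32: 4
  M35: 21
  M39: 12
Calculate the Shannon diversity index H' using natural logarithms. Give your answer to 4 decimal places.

1.5561

Total N = 3+7+36+1+61+4+21+12 = 145, so the proportions are 0.02069, 0.048276, 0.248276, 0.006897, 0.42069, 0.027586, 0.144828, 0.082759 (working shown to 6 dp, full precision carried).
Each pᵢ ln pᵢ term: 0.02069×(-3.878121)=-0.080237, 0.048276×(-3.030824)=-0.146316, 0.248276×(-1.393215)=-0.345902, 0.006897×(-4.976734)=-0.034322, 0.42069×(-0.865860)=-0.364258, 0.027586×(-3.590439)=-0.099047, 0.144828×(-1.932211)=-0.279837, 0.082759×(-2.491827)=-0.206220.
Sum = -1.556139, so H' = 1.5561.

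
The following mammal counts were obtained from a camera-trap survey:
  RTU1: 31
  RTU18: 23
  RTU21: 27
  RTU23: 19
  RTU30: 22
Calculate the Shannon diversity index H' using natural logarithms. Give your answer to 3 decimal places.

Total N = 31+23+27+19+22 = 122, so the proportions are 0.2541, 0.18852, 0.22131, 0.15574, 0.18033 (working shown to 5 dp, full precision carried).
Each pᵢ ln pᵢ term: 0.2541×(-1.37003)=-0.34812, 0.18852×(-1.66853)=-0.31456, 0.22131×(-1.50818)=-0.33378, 0.15574×(-1.85958)=-0.28961, 0.18033×(-1.71298)=-0.30890.
Sum = -1.59496, so H' = 1.595.

1.595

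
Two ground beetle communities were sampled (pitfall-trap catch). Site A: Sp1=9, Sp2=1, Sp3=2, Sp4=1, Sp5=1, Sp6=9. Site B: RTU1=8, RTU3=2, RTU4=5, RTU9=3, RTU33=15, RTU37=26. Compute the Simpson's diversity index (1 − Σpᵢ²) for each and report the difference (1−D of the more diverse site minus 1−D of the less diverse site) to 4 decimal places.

Site A: N=23, proportions 0.391304, 0.043478, 0.086957, 0.043478, 0.043478, 0.391304, giving 1−D = 0.680529 (working shown to 6 dp, full precision carried).
Site B: N=59, proportions 0.135593, 0.033898, 0.084746, 0.050847, 0.254237, 0.440678, giving 1−D = 0.711864.
Difference = |0.680529 − 0.711864| = 0.031335, i.e. 0.0313 to 4 decimal places.

0.0313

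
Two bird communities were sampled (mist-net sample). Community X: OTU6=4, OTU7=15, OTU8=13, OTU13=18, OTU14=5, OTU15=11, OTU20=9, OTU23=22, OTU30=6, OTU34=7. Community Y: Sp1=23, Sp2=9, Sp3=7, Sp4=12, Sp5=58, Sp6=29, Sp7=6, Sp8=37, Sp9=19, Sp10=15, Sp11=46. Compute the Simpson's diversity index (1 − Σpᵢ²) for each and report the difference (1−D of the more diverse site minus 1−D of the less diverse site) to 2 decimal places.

0.01

Community X: N=110, proportions 0.0364, 0.1364, 0.1182, 0.1636, 0.0455, 0.1, 0.0818, 0.2, 0.0545, 0.0636, giving 1−D = 0.8736 (working shown to 4 dp, full precision carried).
Community Y: N=261, proportions 0.0881, 0.0345, 0.0268, 0.046, 0.2222, 0.1111, 0.023, 0.1418, 0.0728, 0.0575, 0.1762, giving 1−D = 0.8662.
Difference = |0.8736 − 0.8662| = 0.0074, i.e. 0.01 to 2 decimal places.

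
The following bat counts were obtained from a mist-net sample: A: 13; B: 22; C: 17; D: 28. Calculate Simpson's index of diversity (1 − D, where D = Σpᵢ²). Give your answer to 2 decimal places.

Total N = 13+22+17+28 = 80, so the proportions are 0.1625, 0.275, 0.2125, 0.35 (working shown to 4 dp, full precision carried).
D = 0.1625² + 0.275² + 0.2125² + 0.35² = 0.0264 + 0.0756 + 0.0452 + 0.1225 = 0.2697.
So 1 − D = 0.7303, i.e. 0.73 to 2 decimal places.

0.73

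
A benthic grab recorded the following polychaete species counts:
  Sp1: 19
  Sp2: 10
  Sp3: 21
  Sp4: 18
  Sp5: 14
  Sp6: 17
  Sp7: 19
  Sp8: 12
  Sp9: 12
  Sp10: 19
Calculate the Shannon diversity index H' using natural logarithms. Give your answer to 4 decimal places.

2.2766

Total N = 19+10+21+18+14+17+19+12+12+19 = 161, so the proportions are 0.118012, 0.062112, 0.130435, 0.111801, 0.086957, 0.10559, 0.118012, 0.074534, 0.074534, 0.118012 (working shown to 6 dp, full precision carried).
Each pᵢ ln pᵢ term: 0.118012×(-2.136965)=-0.252188, 0.062112×(-2.778819)=-0.172597, 0.130435×(-2.036882)=-0.265680, 0.111801×(-2.191033)=-0.244960, 0.086957×(-2.442347)=-0.212378, 0.10559×(-2.248191)=-0.237387, 0.118012×(-2.136965)=-0.252188, 0.074534×(-2.596498)=-0.193528, 0.074534×(-2.596498)=-0.193528, 0.118012×(-2.136965)=-0.252188.
Sum = -2.276623, so H' = 2.2766.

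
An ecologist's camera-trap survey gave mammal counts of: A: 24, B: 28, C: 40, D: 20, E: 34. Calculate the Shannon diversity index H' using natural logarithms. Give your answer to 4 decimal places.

Total N = 24+28+40+20+34 = 146, so the proportions are 0.164384, 0.191781, 0.273973, 0.136986, 0.232877 (working shown to 6 dp, full precision carried).
Each pᵢ ln pᵢ term: 0.164384×(-1.805553)=-0.296803, 0.191781×(-1.651402)=-0.316707, 0.273973×(-1.294727)=-0.354720, 0.136986×(-1.987874)=-0.272312, 0.232877×(-1.457246)=-0.339359.
Sum = -1.579900, so H' = 1.5799.

1.5799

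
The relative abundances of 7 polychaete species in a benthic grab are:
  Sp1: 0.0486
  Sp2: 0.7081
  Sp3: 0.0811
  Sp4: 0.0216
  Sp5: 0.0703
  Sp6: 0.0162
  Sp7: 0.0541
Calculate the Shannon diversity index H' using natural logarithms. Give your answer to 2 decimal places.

1.09

Each pᵢ ln pᵢ term (working shown to 4 dp, full precision carried): 0.0486×(-3.0241)=-0.1470, 0.7081×(-0.3452)=-0.2444, 0.0811×(-2.5121)=-0.2037, 0.0216×(-3.8351)=-0.0828, 0.0703×(-2.6550)=-0.1866, 0.0162×(-4.1227)=-0.0668, 0.0541×(-2.9169)=-0.1578.
Sum = -1.0892, so H' = 1.09.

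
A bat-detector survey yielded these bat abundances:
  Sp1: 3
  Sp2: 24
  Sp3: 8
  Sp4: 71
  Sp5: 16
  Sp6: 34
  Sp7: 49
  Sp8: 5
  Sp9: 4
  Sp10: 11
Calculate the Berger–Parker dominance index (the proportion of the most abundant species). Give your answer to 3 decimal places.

Total N = 3+24+8+71+16+34+49+5+4+11 = 225, so the proportions are 0.01333, 0.10667, 0.03556, 0.31556, 0.07111, 0.15111, 0.21778, 0.02222, 0.01778, 0.04889 (working shown to 5 dp, full precision carried).
The largest proportion is 0.31556, i.e. d = 0.316 to 3 decimal places.

0.316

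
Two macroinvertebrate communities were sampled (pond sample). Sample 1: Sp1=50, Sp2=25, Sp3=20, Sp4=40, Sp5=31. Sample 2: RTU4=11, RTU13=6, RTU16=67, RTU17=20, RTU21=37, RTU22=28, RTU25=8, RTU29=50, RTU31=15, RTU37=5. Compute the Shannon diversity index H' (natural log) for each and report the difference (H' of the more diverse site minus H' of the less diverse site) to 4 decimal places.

0.4432

Sample 1: N=166, proportions 0.301205, 0.150602, 0.120482, 0.240964, 0.186747, giving H' = 1.557792 (working shown to 6 dp, full precision carried).
Sample 2: N=247, proportions 0.044534, 0.024291, 0.271255, 0.080972, 0.149798, 0.11336, 0.032389, 0.202429, 0.060729, 0.020243, giving H' = 2.001021.
Difference = |1.557792 − 2.001021| = 0.443229, i.e. 0.4432 to 4 decimal places.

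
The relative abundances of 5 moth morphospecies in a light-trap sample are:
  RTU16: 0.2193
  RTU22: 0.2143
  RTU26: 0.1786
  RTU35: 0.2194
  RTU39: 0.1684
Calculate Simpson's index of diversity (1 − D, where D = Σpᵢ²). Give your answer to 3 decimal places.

0.798

D = 0.2193² + 0.2143² + 0.1786² + 0.2194² + 0.1684² = 0.04809 + 0.04592 + 0.03190 + 0.04814 + 0.02836 = 0.20241 (working shown to 5 dp, full precision carried).
So 1 − D = 0.79759, i.e. 0.798 to 3 decimal places.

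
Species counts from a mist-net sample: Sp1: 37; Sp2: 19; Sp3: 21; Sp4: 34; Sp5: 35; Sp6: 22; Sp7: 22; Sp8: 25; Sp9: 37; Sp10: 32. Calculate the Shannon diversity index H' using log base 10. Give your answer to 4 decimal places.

Total N = 37+19+21+34+35+22+22+25+37+32 = 284, so the proportions are 0.130282, 0.066901, 0.073944, 0.119718, 0.123239, 0.077465, 0.077465, 0.088028, 0.130282, 0.112676 (working shown to 6 dp, full precision carried).
Each pᵢ log₁₀ pᵢ term: 0.130282×(-0.885117)=-0.115314, 0.066901×(-1.174565)=-0.078580, 0.073944×(-1.131099)=-0.083638, 0.119718×(-0.921839)=-0.110361, 0.123239×(-0.909250)=-0.112055, 0.077465×(-1.110896)=-0.086055, 0.077465×(-1.110896)=-0.086055, 0.088028×(-1.055378)=-0.092903, 0.130282×(-0.885117)=-0.115314, 0.112676×(-0.948168)=-0.106836.
Sum = -0.987113, so H' = 0.9871.

0.9871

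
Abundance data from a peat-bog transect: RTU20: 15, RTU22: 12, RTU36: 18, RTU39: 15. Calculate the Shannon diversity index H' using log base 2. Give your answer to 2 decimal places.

Total N = 15+12+18+15 = 60, so the proportions are 0.25, 0.2, 0.3, 0.25 (working shown to 4 dp, full precision carried).
Each pᵢ log₂ pᵢ term: 0.25×(-2.0000)=-0.5000, 0.2×(-2.3219)=-0.4644, 0.3×(-1.7370)=-0.5211, 0.25×(-2.0000)=-0.5000.
Sum = -1.9855, so H' = 1.99.

1.99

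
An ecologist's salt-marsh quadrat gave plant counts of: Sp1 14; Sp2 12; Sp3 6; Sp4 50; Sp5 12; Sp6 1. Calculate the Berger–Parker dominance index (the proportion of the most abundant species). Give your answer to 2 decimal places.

Total N = 14+12+6+50+12+1 = 95, so the proportions are 0.1474, 0.1263, 0.0632, 0.5263, 0.1263, 0.0105 (working shown to 4 dp, full precision carried).
The largest proportion is 0.5263, i.e. d = 0.53 to 2 decimal places.

0.53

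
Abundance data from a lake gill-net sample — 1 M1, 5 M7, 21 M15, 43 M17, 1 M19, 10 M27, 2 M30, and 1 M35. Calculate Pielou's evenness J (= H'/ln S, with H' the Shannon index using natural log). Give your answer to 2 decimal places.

Total N = 1+5+21+43+1+10+2+1 = 84, so the proportions are 0.0119, 0.0595, 0.25, 0.5119, 0.0119, 0.119, 0.0238, 0.0119 (working shown to 4 dp, full precision carried).
H' = −Σ pᵢ ln pᵢ = −((-0.0527) + (-0.1679) + (-0.3466) + (-0.3428) + (-0.0527) + (-0.2534) + (-0.0890) + (-0.0527)) = 1.3579.
With S = 8 species, ln S = 2.0794, so J = 1.3579/2.0794 = 0.6530, i.e. 0.65 to 2 decimal places.

0.65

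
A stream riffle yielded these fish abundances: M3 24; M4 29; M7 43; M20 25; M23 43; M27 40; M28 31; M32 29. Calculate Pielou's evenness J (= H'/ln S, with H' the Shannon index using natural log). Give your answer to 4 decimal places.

0.9883

Total N = 24+29+43+25+43+40+31+29 = 264, so the proportions are 0.090909, 0.109848, 0.162879, 0.094697, 0.162879, 0.151515, 0.117424, 0.109848 (working shown to 6 dp, full precision carried).
H' = −Σ pᵢ ln pᵢ = −((-0.217990) + (-0.242617) + (-0.295584) + (-0.223208) + (-0.295584) + (-0.285920) + (-0.251518) + (-0.242617)) = 2.055039.
With S = 8 species, ln S = 2.079442, so J = 2.055039/2.079442 = 0.988265, i.e. 0.9883 to 4 decimal places.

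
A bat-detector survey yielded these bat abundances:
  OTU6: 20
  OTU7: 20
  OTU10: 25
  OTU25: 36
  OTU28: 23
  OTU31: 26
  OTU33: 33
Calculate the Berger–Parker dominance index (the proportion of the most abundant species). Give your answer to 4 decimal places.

Total N = 20+20+25+36+23+26+33 = 183, so the proportions are 0.10929, 0.10929, 0.136612, 0.196721, 0.125683, 0.142077, 0.180328 (working shown to 6 dp, full precision carried).
The largest proportion is 0.196721, i.e. d = 0.1967 to 4 decimal places.

0.1967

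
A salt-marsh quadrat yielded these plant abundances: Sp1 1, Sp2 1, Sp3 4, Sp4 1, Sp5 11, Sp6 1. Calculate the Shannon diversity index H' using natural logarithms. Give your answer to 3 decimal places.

Total N = 1+1+4+1+11+1 = 19, so the proportions are 0.05263, 0.05263, 0.21053, 0.05263, 0.57895, 0.05263 (working shown to 5 dp, full precision carried).
Each pᵢ ln pᵢ term: 0.05263×(-2.94444)=-0.15497, 0.05263×(-2.94444)=-0.15497, 0.21053×(-1.55814)=-0.32803, 0.05263×(-2.94444)=-0.15497, 0.57895×(-0.54654)=-0.31642, 0.05263×(-2.94444)=-0.15497.
Sum = -1.26433, so H' = 1.264.

1.264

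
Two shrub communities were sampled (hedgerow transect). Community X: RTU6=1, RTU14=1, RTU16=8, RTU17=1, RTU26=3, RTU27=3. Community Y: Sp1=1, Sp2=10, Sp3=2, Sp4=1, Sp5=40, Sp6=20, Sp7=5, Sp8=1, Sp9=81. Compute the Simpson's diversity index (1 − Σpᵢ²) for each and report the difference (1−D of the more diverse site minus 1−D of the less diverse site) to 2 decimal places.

0.04

Community X: N=17, proportions 0.05882, 0.05882, 0.47059, 0.05882, 0.17647, 0.17647, giving 1−D = 0.70588 (working shown to 5 dp, full precision carried).
Community Y: N=161, proportions 0.00621, 0.06211, 0.01242, 0.00621, 0.24845, 0.12422, 0.03106, 0.00621, 0.50311, giving 1−D = 0.66463.
Difference = |0.70588 − 0.66463| = 0.04125, i.e. 0.04 to 2 decimal places.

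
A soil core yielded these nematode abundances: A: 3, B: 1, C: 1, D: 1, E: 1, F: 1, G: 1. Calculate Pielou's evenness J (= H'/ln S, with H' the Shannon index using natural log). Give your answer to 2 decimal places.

Total N = 3+1+1+1+1+1+1 = 9, so the proportions are 0.3333, 0.1111, 0.1111, 0.1111, 0.1111, 0.1111, 0.1111 (working shown to 4 dp, full precision carried).
H' = −Σ pᵢ ln pᵢ = −((-0.3662) + (-0.2441) + (-0.2441) + (-0.2441) + (-0.2441) + (-0.2441) + (-0.2441)) = 1.8310.
With S = 7 species, ln S = 1.9459, so J = 1.8310/1.9459 = 0.9410, i.e. 0.94 to 2 decimal places.

0.94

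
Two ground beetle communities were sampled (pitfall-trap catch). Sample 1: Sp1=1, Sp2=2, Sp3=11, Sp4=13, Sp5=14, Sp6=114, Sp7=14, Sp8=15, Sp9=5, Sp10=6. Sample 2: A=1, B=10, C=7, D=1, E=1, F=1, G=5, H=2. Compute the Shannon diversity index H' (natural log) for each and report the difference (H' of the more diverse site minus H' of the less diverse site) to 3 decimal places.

Sample 1: N=195, proportions 0.005128, 0.010256, 0.05641, 0.066667, 0.071795, 0.584615, 0.071795, 0.076923, 0.025641, 0.030769, giving H' = 1.507122 (working shown to 6 dp, full precision carried).
Sample 2: N=28, proportions 0.035714, 0.357143, 0.25, 0.035714, 0.035714, 0.035714, 0.178571, 0.071429, giving H' = 1.686465.
Difference = |1.507122 − 1.686465| = 0.179343, i.e. 0.179 to 3 decimal places.

0.179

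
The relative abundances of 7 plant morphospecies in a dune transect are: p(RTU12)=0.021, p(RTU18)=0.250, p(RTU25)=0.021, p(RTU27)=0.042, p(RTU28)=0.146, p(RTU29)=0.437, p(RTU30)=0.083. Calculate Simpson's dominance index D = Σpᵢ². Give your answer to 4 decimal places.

D = 0.021² + 0.25² + 0.021² + 0.042² + 0.146² + 0.437² + 0.083² = 0.000441 + 0.062500 + 0.000441 + 0.001764 + 0.021316 + 0.190969 + 0.006889 = 0.284320 (working shown to 6 dp, full precision carried).
To 4 decimal places, D = 0.2843.

0.2843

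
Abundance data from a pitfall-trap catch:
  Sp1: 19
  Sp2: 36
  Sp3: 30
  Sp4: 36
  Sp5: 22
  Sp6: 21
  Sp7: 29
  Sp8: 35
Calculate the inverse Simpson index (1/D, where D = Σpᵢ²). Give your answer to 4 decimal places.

Total N = 19+36+30+36+22+21+29+35 = 228, so the proportions are 0.08333333, 0.15789474, 0.13157895, 0.15789474, 0.09649123, 0.09210526, 0.12719298, 0.15350877 (working shown to 8 dp, full precision carried).
D = 0.08333333² + 0.15789474² + 0.13157895² + 0.15789474² + 0.09649123² + 0.09210526² + 0.12719298² + 0.15350877² = 0.00694444 + 0.02493075 + 0.01731302 + 0.02493075 + 0.00931056 + 0.00848338 + 0.01617805 + 0.02356494 = 0.13165589.
So 1/D = 7.595558, i.e. 7.5956 to 4 decimal places.

7.5956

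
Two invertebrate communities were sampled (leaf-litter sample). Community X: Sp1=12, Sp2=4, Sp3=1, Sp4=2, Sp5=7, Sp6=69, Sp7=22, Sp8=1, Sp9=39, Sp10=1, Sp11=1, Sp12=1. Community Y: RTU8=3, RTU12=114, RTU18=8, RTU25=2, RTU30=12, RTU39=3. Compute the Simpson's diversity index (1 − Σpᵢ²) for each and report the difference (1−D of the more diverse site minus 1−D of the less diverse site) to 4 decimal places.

0.3831

Community X: N=160, proportions 0.075, 0.025, 0.00625, 0.0125, 0.04375, 0.43125, 0.1375, 0.00625, 0.24375, 0.00625, 0.00625, 0.00625, giving 1−D = 0.7271875 (working shown to 7 dp, full precision carried).
Community Y: N=142, proportions 0.0211268, 0.8028169, 0.056338, 0.0140845, 0.084507, 0.0211268, giving 1−D = 0.3440786.
Difference = |0.7271875 − 0.3440786| = 0.3831089, i.e. 0.3831 to 4 decimal places.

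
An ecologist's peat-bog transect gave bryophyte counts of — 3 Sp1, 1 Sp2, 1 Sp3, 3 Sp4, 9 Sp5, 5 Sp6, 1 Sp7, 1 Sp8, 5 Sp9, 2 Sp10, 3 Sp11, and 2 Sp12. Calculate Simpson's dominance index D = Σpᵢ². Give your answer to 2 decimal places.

0.13

Total N = 3+1+1+3+9+5+1+1+5+2+3+2 = 36, so the proportions are 0.0833, 0.0278, 0.0278, 0.0833, 0.25, 0.1389, 0.0278, 0.0278, 0.1389, 0.0556, 0.0833, 0.0556 (working shown to 4 dp, full precision carried).
D = 0.0833² + 0.0278² + 0.0278² + 0.0833² + 0.25² + 0.1389² + 0.0278² + 0.0278² + 0.1389² + 0.0556² + 0.0833² + 0.0556² = 0.0069 + 0.0008 + 0.0008 + 0.0069 + 0.0625 + 0.0193 + 0.0008 + 0.0008 + 0.0193 + 0.0031 + 0.0069 + 0.0031 = 0.1312.
To 2 decimal places, D = 0.13.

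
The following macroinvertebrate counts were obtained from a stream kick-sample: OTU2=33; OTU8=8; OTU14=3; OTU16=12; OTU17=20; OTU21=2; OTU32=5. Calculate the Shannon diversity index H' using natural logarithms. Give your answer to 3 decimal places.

Total N = 33+8+3+12+20+2+5 = 83, so the proportions are 0.39759, 0.09639, 0.03614, 0.14458, 0.24096, 0.0241, 0.06024 (working shown to 5 dp, full precision carried).
Each pᵢ ln pᵢ term: 0.39759×(-0.92233)=-0.36671, 0.09639×(-2.33940)=-0.22548, 0.03614×(-3.32023)=-0.12001, 0.14458×(-1.93393)=-0.27960, 0.24096×(-1.42311)=-0.34292, 0.0241×(-3.72569)=-0.08978, 0.06024×(-2.80940)=-0.16924.
Sum = -1.59374, so H' = 1.594.

1.594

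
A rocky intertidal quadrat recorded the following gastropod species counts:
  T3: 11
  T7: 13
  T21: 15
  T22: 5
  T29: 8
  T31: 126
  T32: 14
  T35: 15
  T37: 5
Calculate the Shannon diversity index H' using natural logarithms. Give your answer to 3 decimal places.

1.489

Total N = 11+13+15+5+8+126+14+15+5 = 212, so the proportions are 0.05189, 0.06132, 0.07075, 0.02358, 0.03774, 0.59434, 0.06604, 0.07075, 0.02358 (working shown to 5 dp, full precision carried).
Each pᵢ ln pᵢ term: 0.05189×(-2.95869)=-0.15352, 0.06132×(-2.79164)=-0.17119, 0.07075×(-2.64854)=-0.18740, 0.02358×(-3.74715)=-0.08838, 0.03774×(-3.27714)=-0.12367, 0.59434×(-0.52030)=-0.30924, 0.06604×(-2.71753)=-0.17946, 0.07075×(-2.64854)=-0.18740, 0.02358×(-3.74715)=-0.08838.
Sum = -1.48861, so H' = 1.489.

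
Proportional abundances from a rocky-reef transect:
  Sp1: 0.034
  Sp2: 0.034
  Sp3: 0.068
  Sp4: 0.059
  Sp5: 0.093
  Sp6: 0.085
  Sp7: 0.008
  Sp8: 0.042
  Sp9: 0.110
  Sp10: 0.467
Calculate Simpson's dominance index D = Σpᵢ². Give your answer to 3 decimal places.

0.258

D = 0.034² + 0.034² + 0.068² + 0.059² + 0.093² + 0.085² + 0.008² + 0.042² + 0.11² + 0.467² = 0.00116 + 0.00116 + 0.00462 + 0.00348 + 0.00865 + 0.00723 + 0.00006 + 0.00176 + 0.01210 + 0.21809 = 0.25831 (working shown to 5 dp, full precision carried).
To 3 decimal places, D = 0.258.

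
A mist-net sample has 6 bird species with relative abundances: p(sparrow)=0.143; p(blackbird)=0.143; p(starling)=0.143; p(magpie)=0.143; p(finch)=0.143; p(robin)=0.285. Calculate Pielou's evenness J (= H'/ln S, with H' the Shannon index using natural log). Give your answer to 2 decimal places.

0.98

H' = −Σ pᵢ ln pᵢ = −((-0.2781) + (-0.2781) + (-0.2781) + (-0.2781) + (-0.2781) + (-0.3578)) = 1.7484 (working shown to 4 dp, full precision carried).
With S = 6 species, ln S = 1.7918, so J = 1.7484/1.7918 = 0.9758, i.e. 0.98 to 2 decimal places.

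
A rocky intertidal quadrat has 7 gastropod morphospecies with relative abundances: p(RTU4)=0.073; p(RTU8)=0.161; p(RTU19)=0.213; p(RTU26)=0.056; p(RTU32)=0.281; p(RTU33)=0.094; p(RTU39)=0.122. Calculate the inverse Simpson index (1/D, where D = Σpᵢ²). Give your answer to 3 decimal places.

5.481

D = 0.073² + 0.161² + 0.213² + 0.056² + 0.281² + 0.094² + 0.122² = 0.0053290 + 0.0259210 + 0.0453690 + 0.0031360 + 0.0789610 + 0.0088360 + 0.0148840 = 0.1824360 (working shown to 7 dp, full precision carried).
So 1/D = 5.48137, i.e. 5.481 to 3 decimal places.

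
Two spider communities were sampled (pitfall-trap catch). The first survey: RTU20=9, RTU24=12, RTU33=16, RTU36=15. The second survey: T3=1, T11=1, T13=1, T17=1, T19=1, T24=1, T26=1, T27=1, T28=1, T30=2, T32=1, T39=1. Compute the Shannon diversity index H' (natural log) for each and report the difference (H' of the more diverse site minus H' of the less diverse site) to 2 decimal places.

1.10

The first survey: N=52, proportions 0.1731, 0.2308, 0.3077, 0.2885, giving H' = 1.3632 (working shown to 4 dp, full precision carried).
The second survey: N=13, proportions 0.0769, 0.0769, 0.0769, 0.0769, 0.0769, 0.0769, 0.0769, 0.0769, 0.0769, 0.1538, 0.0769, 0.0769, giving H' = 2.4583.
Difference = |1.3632 − 2.4583| = 1.0951, i.e. 1.10 to 2 decimal places.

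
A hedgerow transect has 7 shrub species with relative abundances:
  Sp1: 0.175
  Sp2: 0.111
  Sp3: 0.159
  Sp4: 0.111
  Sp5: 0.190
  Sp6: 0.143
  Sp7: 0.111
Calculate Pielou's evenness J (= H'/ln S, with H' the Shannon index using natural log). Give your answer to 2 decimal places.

H' = −Σ pᵢ ln pᵢ = −((-0.3050) + (-0.2440) + (-0.2924) + (-0.2440) + (-0.3155) + (-0.2781) + (-0.2440)) = 1.9231 (working shown to 4 dp, full precision carried).
With S = 7 species, ln S = 1.9459, so J = 1.9231/1.9459 = 0.9883, i.e. 0.99 to 2 decimal places.

0.99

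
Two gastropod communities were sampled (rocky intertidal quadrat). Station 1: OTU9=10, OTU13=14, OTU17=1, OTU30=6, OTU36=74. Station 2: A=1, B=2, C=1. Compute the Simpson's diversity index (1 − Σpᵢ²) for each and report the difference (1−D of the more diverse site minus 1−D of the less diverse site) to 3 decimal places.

0.152

Station 1: N=105, proportions 0.09524, 0.13333, 0.00952, 0.05714, 0.70476, giving 1−D = 0.47311 (working shown to 5 dp, full precision carried).
Station 2: N=4, proportions 0.25, 0.5, 0.25, giving 1−D = 0.62500.
Difference = |0.47311 − 0.62500| = 0.15189, i.e. 0.152 to 3 decimal places.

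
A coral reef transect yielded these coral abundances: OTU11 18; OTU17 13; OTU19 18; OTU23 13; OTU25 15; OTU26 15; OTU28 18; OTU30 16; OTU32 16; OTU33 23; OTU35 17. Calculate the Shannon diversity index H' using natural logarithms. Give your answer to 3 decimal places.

Total N = 18+13+18+13+15+15+18+16+16+23+17 = 182, so the proportions are 0.0989, 0.07143, 0.0989, 0.07143, 0.08242, 0.08242, 0.0989, 0.08791, 0.08791, 0.12637, 0.09341 (working shown to 5 dp, full precision carried).
Each pᵢ ln pᵢ term: 0.0989×(-2.31363)=-0.22882, 0.07143×(-2.63906)=-0.18850, 0.0989×(-2.31363)=-0.22882, 0.07143×(-2.63906)=-0.18850, 0.08242×(-2.49596)=-0.20571, 0.08242×(-2.49596)=-0.20571, 0.0989×(-2.31363)=-0.22882, 0.08791×(-2.43142)=-0.21375, 0.08791×(-2.43142)=-0.21375, 0.12637×(-2.06851)=-0.26141, 0.09341×(-2.37079)=-0.22145.
Sum = -2.38525, so H' = 2.385.

2.385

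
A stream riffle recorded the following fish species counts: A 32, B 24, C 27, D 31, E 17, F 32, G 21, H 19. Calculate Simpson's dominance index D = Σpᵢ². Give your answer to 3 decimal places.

Total N = 32+24+27+31+17+32+21+19 = 203, so the proportions are 0.15764, 0.11823, 0.133, 0.15271, 0.08374, 0.15764, 0.10345, 0.0936 (working shown to 5 dp, full precision carried).
D = 0.15764² + 0.11823² + 0.133² + 0.15271² + 0.08374² + 0.15764² + 0.10345² + 0.0936² = 0.02485 + 0.01398 + 0.01769 + 0.02332 + 0.00701 + 0.02485 + 0.01070 + 0.00876 = 0.13116.
To 3 decimal places, D = 0.131.

0.131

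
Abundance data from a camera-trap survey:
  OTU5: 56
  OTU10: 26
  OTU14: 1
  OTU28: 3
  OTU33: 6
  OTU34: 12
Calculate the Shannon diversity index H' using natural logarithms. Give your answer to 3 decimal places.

1.241

Total N = 56+26+1+3+6+12 = 104, so the proportions are 0.53846, 0.25, 0.00962, 0.02885, 0.05769, 0.11538 (working shown to 5 dp, full precision carried).
Each pᵢ ln pᵢ term: 0.53846×(-0.61904)=-0.33333, 0.25×(-1.38629)=-0.34657, 0.00962×(-4.64439)=-0.04466, 0.02885×(-3.54578)=-0.10228, 0.05769×(-2.85263)=-0.16457, 0.11538×(-2.15948)=-0.24917.
Sum = -1.24059, so H' = 1.241.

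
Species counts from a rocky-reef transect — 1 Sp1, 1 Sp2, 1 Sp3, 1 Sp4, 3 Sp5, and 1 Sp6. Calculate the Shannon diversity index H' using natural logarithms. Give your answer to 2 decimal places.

Total N = 1+1+1+1+3+1 = 8, so the proportions are 0.125, 0.125, 0.125, 0.125, 0.375, 0.125 (working shown to 4 dp, full precision carried).
Each pᵢ ln pᵢ term: 0.125×(-2.0794)=-0.2599, 0.125×(-2.0794)=-0.2599, 0.125×(-2.0794)=-0.2599, 0.125×(-2.0794)=-0.2599, 0.375×(-0.9808)=-0.3678, 0.125×(-2.0794)=-0.2599.
Sum = -1.6675, so H' = 1.67.

1.67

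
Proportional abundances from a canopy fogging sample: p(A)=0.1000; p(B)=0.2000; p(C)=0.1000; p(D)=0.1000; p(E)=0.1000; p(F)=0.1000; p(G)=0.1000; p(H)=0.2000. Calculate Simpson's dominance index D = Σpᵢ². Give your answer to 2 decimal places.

0.14

D = 0.1² + 0.2² + 0.1² + 0.1² + 0.1² + 0.1² + 0.1² + 0.2² = 0.0100 + 0.0400 + 0.0100 + 0.0100 + 0.0100 + 0.0100 + 0.0100 + 0.0400 = 0.1400 (working shown to 4 dp, full precision carried).
To 2 decimal places, D = 0.14.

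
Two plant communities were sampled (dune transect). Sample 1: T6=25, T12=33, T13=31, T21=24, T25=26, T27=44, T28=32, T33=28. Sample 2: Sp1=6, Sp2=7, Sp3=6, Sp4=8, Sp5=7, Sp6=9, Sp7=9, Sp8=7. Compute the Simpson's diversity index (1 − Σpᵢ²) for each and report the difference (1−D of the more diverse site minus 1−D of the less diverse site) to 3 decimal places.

Sample 1: N=243, proportions 0.10288, 0.1358, 0.12757, 0.09877, 0.107, 0.18107, 0.13169, 0.11523, giving 1−D = 0.87009 (working shown to 5 dp, full precision carried).
Sample 2: N=59, proportions 0.10169, 0.11864, 0.10169, 0.13559, 0.11864, 0.15254, 0.15254, 0.11864, giving 1−D = 0.87216.
Difference = |0.87009 − 0.87216| = 0.00207, i.e. 0.002 to 3 decimal places.

0.002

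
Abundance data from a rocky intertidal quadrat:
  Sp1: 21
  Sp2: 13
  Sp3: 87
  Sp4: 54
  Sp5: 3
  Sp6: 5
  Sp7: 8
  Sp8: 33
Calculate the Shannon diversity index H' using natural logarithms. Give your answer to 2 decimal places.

Total N = 21+13+87+54+3+5+8+33 = 224, so the proportions are 0.0938, 0.058, 0.3884, 0.2411, 0.0134, 0.0223, 0.0357, 0.1473 (working shown to 4 dp, full precision carried).
Each pᵢ ln pᵢ term: 0.0938×(-2.3671)=-0.2219, 0.058×(-2.8467)=-0.1652, 0.3884×(-0.9457)=-0.3673, 0.2411×(-1.4227)=-0.3430, 0.0134×(-4.3130)=-0.0578, 0.0223×(-3.8022)=-0.0849, 0.0357×(-3.3322)=-0.1190, 0.1473×(-1.9151)=-0.2821.
Sum = -1.6412, so H' = 1.64.

1.64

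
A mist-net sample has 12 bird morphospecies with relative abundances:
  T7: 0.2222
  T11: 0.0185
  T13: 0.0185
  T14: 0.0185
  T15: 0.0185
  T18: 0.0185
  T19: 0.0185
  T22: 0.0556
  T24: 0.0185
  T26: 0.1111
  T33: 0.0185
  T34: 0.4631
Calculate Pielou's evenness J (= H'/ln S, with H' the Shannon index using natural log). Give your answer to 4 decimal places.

0.6785

H' = −Σ pᵢ ln pᵢ = −((-0.334228) + (-0.073815) + (-0.073815) + (-0.073815) + (-0.073815) + (-0.073815) + (-0.073815) + (-0.160660) + (-0.073815) + (-0.244123) + (-0.073815) + (-0.356500)) = 1.686029 (working shown to 6 dp, full precision carried).
With S = 12 species, ln S = 2.484907, so J = 1.686029/2.484907 = 0.678508, i.e. 0.6785 to 4 decimal places.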